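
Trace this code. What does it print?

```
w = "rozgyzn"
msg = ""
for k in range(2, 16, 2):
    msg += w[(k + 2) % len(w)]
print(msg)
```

k=2: add w[4]='y' → 'y'
k=4: add w[6]='n' → 'yn'
k=6: add w[1]='o' → 'yno'
k=8: add w[3]='g' → 'ynog'
k=10: add w[5]='z' → 'ynogz'
k=12: add w[0]='r' → 'ynogzr'
k=14: add w[2]='z' → 'ynogzrz'

ynogzrz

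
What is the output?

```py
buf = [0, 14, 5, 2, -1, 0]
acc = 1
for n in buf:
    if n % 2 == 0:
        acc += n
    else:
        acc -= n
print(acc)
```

n=0: even, acc = 1+0 = 1
n=14: even, acc = 1+14 = 15
n=5: not even, acc = 15-5 = 10
n=2: even, acc = 10+2 = 12
n=-1: not even, acc = 12-(-1) = 13
n=0: even, acc = 13+0 = 13

13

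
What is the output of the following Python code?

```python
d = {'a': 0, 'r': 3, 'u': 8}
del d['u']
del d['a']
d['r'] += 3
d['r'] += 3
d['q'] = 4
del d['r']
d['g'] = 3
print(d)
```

del 'u' → {'a': 0, 'r': 3}
del 'a' → {'r': 3}
d['r'] = 3+3 = 6 → {'r': 6}
d['r'] = 6+3 = 9 → {'r': 9}
d['q'] = 4 → {'r': 9, 'q': 4}
del 'r' → {'q': 4}
d['g'] = 3 → {'q': 4, 'g': 3}

{'q': 4, 'g': 3}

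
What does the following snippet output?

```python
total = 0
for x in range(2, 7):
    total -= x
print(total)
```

-20

x=2: total = 0-2 = -2
x=3: total = (-2)-3 = -5
x=4: total = (-5)-4 = -9
x=5: total = (-9)-5 = -14
x=6: total = (-14)-6 = -20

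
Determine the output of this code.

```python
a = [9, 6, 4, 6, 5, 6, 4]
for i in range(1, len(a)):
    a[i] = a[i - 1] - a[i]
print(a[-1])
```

i=1: a[1] = 9-6 = 3 → [9, 3, 4, 6, 5, 6, 4]
i=2: a[2] = 3-4 = -1 → [9, 3, -1, 6, 5, 6, 4]
i=3: a[3] = (-1)-6 = -7 → [9, 3, -1, -7, 5, 6, 4]
i=4: a[4] = (-7)-5 = -12 → [9, 3, -1, -7, -12, 6, 4]
i=5: a[5] = (-12)-6 = -18 → [9, 3, -1, -7, -12, -18, 4]
i=6: a[6] = (-18)-4 = -22 → [9, 3, -1, -7, -12, -18, -22]

-22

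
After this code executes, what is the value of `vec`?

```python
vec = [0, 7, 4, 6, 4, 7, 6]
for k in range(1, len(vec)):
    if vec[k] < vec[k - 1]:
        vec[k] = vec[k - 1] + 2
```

k=1: 7>=0, unchanged → [0, 7, 4, 6, 4, 7, 6]
k=2: 4<7, vec[2] = 7+2 = 9 → [0, 7, 9, 6, 4, 7, 6]
k=3: 6<9, vec[3] = 9+2 = 11 → [0, 7, 9, 11, 4, 7, 6]
k=4: 4<11, vec[4] = 11+2 = 13 → [0, 7, 9, 11, 13, 7, 6]
k=5: 7<13, vec[5] = 13+2 = 15 → [0, 7, 9, 11, 13, 15, 6]
k=6: 6<15, vec[6] = 15+2 = 17 → [0, 7, 9, 11, 13, 15, 17]

[0, 7, 9, 11, 13, 15, 17]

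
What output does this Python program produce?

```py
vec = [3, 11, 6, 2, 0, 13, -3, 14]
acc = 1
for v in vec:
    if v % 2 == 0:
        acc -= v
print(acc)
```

v=3: not even
v=11: not even
v=6: even, acc = 1-6 = -5
v=2: even, acc = (-5)-2 = -7
v=0: even, acc = (-7)-0 = -7
v=13: not even
v=-3: not even
v=14: even, acc = (-7)-14 = -21

-21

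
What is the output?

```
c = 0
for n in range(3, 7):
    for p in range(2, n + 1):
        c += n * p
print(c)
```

n=3,p=2: c = 0+6 = 6
n=3,p=3: c = 6+9 = 15
n=4,p=2: c = 15+8 = 23
n=4,p=3: c = 23+12 = 35
n=4,p=4: c = 35+16 = 51
n=5,p=2: c = 51+10 = 61
n=5,p=3: c = 61+15 = 76
n=5,p=4: c = 76+20 = 96
n=5,p=5: c = 96+25 = 121
n=6,p=2: c = 121+12 = 133
n=6,p=3: c = 133+18 = 151
n=6,p=4: c = 151+24 = 175
n=6,p=5: c = 175+30 = 205
n=6,p=6: c = 205+36 = 241

241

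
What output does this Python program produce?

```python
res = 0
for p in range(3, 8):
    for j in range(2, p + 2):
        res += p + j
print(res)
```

240

p=3,j=2: res = 0+5 = 5
p=3,j=3: res = 5+6 = 11
p=3,j=4: res = 11+7 = 18
p=4,j=2: res = 18+6 = 24
p=4,j=3: res = 24+7 = 31
p=4,j=4: res = 31+8 = 39
p=4,j=5: res = 39+9 = 48
p=5,j=2: res = 48+7 = 55
p=5,j=3: res = 55+8 = 63
p=5,j=4: res = 63+9 = 72
p=5,j=5: res = 72+10 = 82
p=5,j=6: res = 82+11 = 93
p=6,j=2: res = 93+8 = 101
p=6,j=3: res = 101+9 = 110
p=6,j=4: res = 110+10 = 120
p=6,j=5: res = 120+11 = 131
p=6,j=6: res = 131+12 = 143
p=6,j=7: res = 143+13 = 156
p=7,j=2: res = 156+9 = 165
p=7,j=3: res = 165+10 = 175
p=7,j=4: res = 175+11 = 186
p=7,j=5: res = 186+12 = 198
p=7,j=6: res = 198+13 = 211
p=7,j=7: res = 211+14 = 225
p=7,j=8: res = 225+15 = 240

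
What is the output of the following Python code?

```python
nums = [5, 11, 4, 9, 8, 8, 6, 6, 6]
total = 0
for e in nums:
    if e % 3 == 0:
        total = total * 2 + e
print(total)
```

e=5: not %3==0
e=11: not %3==0
e=4: not %3==0
e=9: %3==0, total = 0*2+9 = 9
e=8: not %3==0
e=8: not %3==0
e=6: %3==0, total = 9*2+6 = 24
e=6: %3==0, total = 24*2+6 = 54
e=6: %3==0, total = 54*2+6 = 114

114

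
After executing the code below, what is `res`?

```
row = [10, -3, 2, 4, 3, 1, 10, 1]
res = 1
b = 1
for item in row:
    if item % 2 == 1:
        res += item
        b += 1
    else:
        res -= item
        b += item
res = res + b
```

item=10: not odd, res = 1-10 = -9; b=11
item=-3: odd, res = (-9)+(-3) = -12; b=12
item=2: not odd, res = (-12)-2 = -14; b=14
item=4: not odd, res = (-14)-4 = -18; b=18
item=3: odd, res = (-18)+3 = -15; b=19
item=1: odd, res = (-15)+1 = -14; b=20
item=10: not odd, res = (-14)-10 = -24; b=30
item=1: odd, res = (-24)+1 = -23; b=31
res+b = (-23)+31 = 8

8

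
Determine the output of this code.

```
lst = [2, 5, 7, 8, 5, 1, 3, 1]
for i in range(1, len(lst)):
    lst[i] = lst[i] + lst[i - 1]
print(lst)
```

[2, 7, 14, 22, 27, 28, 31, 32]

i=1: lst[1] = 5+2 = 7 → [2, 7, 7, 8, 5, 1, 3, 1]
i=2: lst[2] = 7+7 = 14 → [2, 7, 14, 8, 5, 1, 3, 1]
i=3: lst[3] = 8+14 = 22 → [2, 7, 14, 22, 5, 1, 3, 1]
i=4: lst[4] = 5+22 = 27 → [2, 7, 14, 22, 27, 1, 3, 1]
i=5: lst[5] = 1+27 = 28 → [2, 7, 14, 22, 27, 28, 3, 1]
i=6: lst[6] = 3+28 = 31 → [2, 7, 14, 22, 27, 28, 31, 1]
i=7: lst[7] = 1+31 = 32 → [2, 7, 14, 22, 27, 28, 31, 32]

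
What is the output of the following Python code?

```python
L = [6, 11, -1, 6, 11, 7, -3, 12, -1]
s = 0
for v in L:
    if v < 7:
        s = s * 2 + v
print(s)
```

105

v=6: <7, s = 0*2+6 = 6
v=11: not <7
v=-1: <7, s = 6*2+(-1) = 11
v=6: <7, s = 11*2+6 = 28
v=11: not <7
v=7: not <7
v=-3: <7, s = 28*2+(-3) = 53
v=12: not <7
v=-1: <7, s = 53*2+(-1) = 105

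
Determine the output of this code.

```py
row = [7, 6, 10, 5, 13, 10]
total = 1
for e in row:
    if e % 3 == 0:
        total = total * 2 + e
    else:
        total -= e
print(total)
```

e=7: not %3==0, total = 1-7 = -6
e=6: %3==0, total = (-6)*2+6 = -6
e=10: not %3==0, total = (-6)-10 = -16
e=5: not %3==0, total = (-16)-5 = -21
e=13: not %3==0, total = (-21)-13 = -34
e=10: not %3==0, total = (-34)-10 = -44

-44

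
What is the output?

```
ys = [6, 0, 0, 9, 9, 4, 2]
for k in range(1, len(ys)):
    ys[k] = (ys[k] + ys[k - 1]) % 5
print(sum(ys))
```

15

k=1: ys[1] = (0+6)%5 = 1 → [6, 1, 0, 9, 9, 4, 2]
k=2: ys[2] = (0+1)%5 = 1 → [6, 1, 1, 9, 9, 4, 2]
k=3: ys[3] = (9+1)%5 = 0 → [6, 1, 1, 0, 9, 4, 2]
k=4: ys[4] = (9+0)%5 = 4 → [6, 1, 1, 0, 4, 4, 2]
k=5: ys[5] = (4+4)%5 = 3 → [6, 1, 1, 0, 4, 3, 2]
k=6: ys[6] = (2+3)%5 = 0 → [6, 1, 1, 0, 4, 3, 0]
sum = 15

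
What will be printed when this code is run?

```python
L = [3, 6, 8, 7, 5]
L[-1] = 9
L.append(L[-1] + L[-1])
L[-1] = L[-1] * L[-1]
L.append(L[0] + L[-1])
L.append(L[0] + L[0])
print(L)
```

L[-1] = 9 → [3, 6, 8, 7, 9]
append L[-1]+L[-1] = 9+9 = 18 → [3, 6, 8, 7, 9, 18]
L[-1] = L[-1]*L[-1] = 18*18 = 324 → [3, 6, 8, 7, 9, 324]
append L[0]+L[-1] = 3+324 = 327 → [3, 6, 8, 7, 9, 324, 327]
append L[0]+L[0] = 3+3 = 6 → [3, 6, 8, 7, 9, 324, 327, 6]

[3, 6, 8, 7, 9, 324, 327, 6]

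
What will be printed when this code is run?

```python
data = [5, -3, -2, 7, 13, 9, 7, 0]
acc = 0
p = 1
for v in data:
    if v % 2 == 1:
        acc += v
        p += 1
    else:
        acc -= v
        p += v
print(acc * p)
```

v=5: odd, acc = 0+5 = 5; p=2
v=-3: odd, acc = 5+(-3) = 2; p=3
v=-2: not odd, acc = 2-(-2) = 4; p=1
v=7: odd, acc = 4+7 = 11; p=2
v=13: odd, acc = 11+13 = 24; p=3
v=9: odd, acc = 24+9 = 33; p=4
v=7: odd, acc = 33+7 = 40; p=5
v=0: not odd, acc = 40-0 = 40; p=5
acc*p = 40*5 = 200

200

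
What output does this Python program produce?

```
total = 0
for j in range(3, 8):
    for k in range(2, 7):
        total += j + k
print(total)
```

225

j=3,k=2: total = 0+5 = 5
j=3,k=3: total = 5+6 = 11
j=3,k=4: total = 11+7 = 18
j=3,k=5: total = 18+8 = 26
j=3,k=6: total = 26+9 = 35
j=4,k=2: total = 35+6 = 41
j=4,k=3: total = 41+7 = 48
j=4,k=4: total = 48+8 = 56
j=4,k=5: total = 56+9 = 65
j=4,k=6: total = 65+10 = 75
j=5,k=2: total = 75+7 = 82
j=5,k=3: total = 82+8 = 90
j=5,k=4: total = 90+9 = 99
j=5,k=5: total = 99+10 = 109
j=5,k=6: total = 109+11 = 120
j=6,k=2: total = 120+8 = 128
j=6,k=3: total = 128+9 = 137
j=6,k=4: total = 137+10 = 147
j=6,k=5: total = 147+11 = 158
j=6,k=6: total = 158+12 = 170
j=7,k=2: total = 170+9 = 179
j=7,k=3: total = 179+10 = 189
j=7,k=4: total = 189+11 = 200
j=7,k=5: total = 200+12 = 212
j=7,k=6: total = 212+13 = 225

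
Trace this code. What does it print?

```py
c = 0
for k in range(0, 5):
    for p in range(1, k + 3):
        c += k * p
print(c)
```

k=0,p=1: c = 0+0 = 0
k=0,p=2: c = 0+0 = 0
k=1,p=1: c = 0+1 = 1
k=1,p=2: c = 1+2 = 3
k=1,p=3: c = 3+3 = 6
k=2,p=1: c = 6+2 = 8
k=2,p=2: c = 8+4 = 12
k=2,p=3: c = 12+6 = 18
k=2,p=4: c = 18+8 = 26
k=3,p=1: c = 26+3 = 29
k=3,p=2: c = 29+6 = 35
k=3,p=3: c = 35+9 = 44
k=3,p=4: c = 44+12 = 56
k=3,p=5: c = 56+15 = 71
k=4,p=1: c = 71+4 = 75
k=4,p=2: c = 75+8 = 83
k=4,p=3: c = 83+12 = 95
k=4,p=4: c = 95+16 = 111
k=4,p=5: c = 111+20 = 131
k=4,p=6: c = 131+24 = 155

155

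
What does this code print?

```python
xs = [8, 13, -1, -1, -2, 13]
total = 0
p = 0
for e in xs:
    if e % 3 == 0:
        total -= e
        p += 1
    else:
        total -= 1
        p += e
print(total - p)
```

-36

e=8: not %3==0, total = 0-1 = -1; p=8
e=13: not %3==0, total = (-1)-1 = -2; p=21
e=-1: not %3==0, total = (-2)-1 = -3; p=20
e=-1: not %3==0, total = (-3)-1 = -4; p=19
e=-2: not %3==0, total = (-4)-1 = -5; p=17
e=13: not %3==0, total = (-5)-1 = -6; p=30
total-p = (-6)-30 = -36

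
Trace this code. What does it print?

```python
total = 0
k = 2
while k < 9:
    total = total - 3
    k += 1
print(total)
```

k=2: total = 0-3 = -3
k=3: total = (-3)-3 = -6
k=4: total = (-6)-3 = -9
k=5: total = (-9)-3 = -12
k=6: total = (-12)-3 = -15
k=7: total = (-15)-3 = -18
k=8: total = (-18)-3 = -21

-21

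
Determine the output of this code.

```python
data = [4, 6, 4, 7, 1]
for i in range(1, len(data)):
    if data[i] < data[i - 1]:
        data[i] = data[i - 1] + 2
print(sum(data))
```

i=1: 6>=4, unchanged → [4, 6, 4, 7, 1]
i=2: 4<6, data[2] = 6+2 = 8 → [4, 6, 8, 7, 1]
i=3: 7<8, data[3] = 8+2 = 10 → [4, 6, 8, 10, 1]
i=4: 1<10, data[4] = 10+2 = 12 → [4, 6, 8, 10, 12]
sum = 40

40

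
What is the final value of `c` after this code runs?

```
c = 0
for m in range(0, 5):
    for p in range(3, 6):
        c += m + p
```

m=0,p=3: c = 0+3 = 3
m=0,p=4: c = 3+4 = 7
m=0,p=5: c = 7+5 = 12
m=1,p=3: c = 12+4 = 16
m=1,p=4: c = 16+5 = 21
m=1,p=5: c = 21+6 = 27
m=2,p=3: c = 27+5 = 32
m=2,p=4: c = 32+6 = 38
m=2,p=5: c = 38+7 = 45
m=3,p=3: c = 45+6 = 51
m=3,p=4: c = 51+7 = 58
m=3,p=5: c = 58+8 = 66
m=4,p=3: c = 66+7 = 73
m=4,p=4: c = 73+8 = 81
m=4,p=5: c = 81+9 = 90

90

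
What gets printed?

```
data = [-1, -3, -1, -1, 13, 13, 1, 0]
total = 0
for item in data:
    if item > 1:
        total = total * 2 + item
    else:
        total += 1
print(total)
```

item=-1: not >1, total = 0+1 = 1
item=-3: not >1, total = 1+1 = 2
item=-1: not >1, total = 2+1 = 3
item=-1: not >1, total = 3+1 = 4
item=13: >1, total = 4*2+13 = 21
item=13: >1, total = 21*2+13 = 55
item=1: not >1, total = 55+1 = 56
item=0: not >1, total = 56+1 = 57

57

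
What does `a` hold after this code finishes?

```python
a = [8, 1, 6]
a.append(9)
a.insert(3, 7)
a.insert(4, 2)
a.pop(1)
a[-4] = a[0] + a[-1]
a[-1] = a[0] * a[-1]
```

[8, 17, 7, 2, 72]

append 9 → [8, 1, 6, 9]
insert 7 at 3 → [8, 1, 6, 7, 9]
insert 2 at 4 → [8, 1, 6, 7, 2, 9]
pop(1) removes 1 → [8, 6, 7, 2, 9]
a[-4] = a[0]+a[-1] = 8+9 = 17 → [8, 17, 7, 2, 9]
a[-1] = a[0]*a[-1] = 8*9 = 72 → [8, 17, 7, 2, 72]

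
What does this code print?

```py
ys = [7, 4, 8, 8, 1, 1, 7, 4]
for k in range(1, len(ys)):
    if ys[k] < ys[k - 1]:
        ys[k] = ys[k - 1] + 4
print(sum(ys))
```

k=1: 4<7, ys[1] = 7+4 = 11 → [7, 11, 8, 8, 1, 1, 7, 4]
k=2: 8<11, ys[2] = 11+4 = 15 → [7, 11, 15, 8, 1, 1, 7, 4]
k=3: 8<15, ys[3] = 15+4 = 19 → [7, 11, 15, 19, 1, 1, 7, 4]
k=4: 1<19, ys[4] = 19+4 = 23 → [7, 11, 15, 19, 23, 1, 7, 4]
k=5: 1<23, ys[5] = 23+4 = 27 → [7, 11, 15, 19, 23, 27, 7, 4]
k=6: 7<27, ys[6] = 27+4 = 31 → [7, 11, 15, 19, 23, 27, 31, 4]
k=7: 4<31, ys[7] = 31+4 = 35 → [7, 11, 15, 19, 23, 27, 31, 35]
sum = 168

168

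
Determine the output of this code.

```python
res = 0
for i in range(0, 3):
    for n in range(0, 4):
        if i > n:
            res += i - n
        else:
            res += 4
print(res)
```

40

i=0,n=0: not 0>0, res = 0+4 = 4
i=0,n=1: not 0>1, res = 4+4 = 8
i=0,n=2: not 0>2, res = 8+4 = 12
i=0,n=3: not 0>3, res = 12+4 = 16
i=1,n=0: 1>0, res = 16+1 = 17
i=1,n=1: not 1>1, res = 17+4 = 21
i=1,n=2: not 1>2, res = 21+4 = 25
i=1,n=3: not 1>3, res = 25+4 = 29
i=2,n=0: 2>0, res = 29+2 = 31
i=2,n=1: 2>1, res = 31+1 = 32
i=2,n=2: not 2>2, res = 32+4 = 36
i=2,n=3: not 2>3, res = 36+4 = 40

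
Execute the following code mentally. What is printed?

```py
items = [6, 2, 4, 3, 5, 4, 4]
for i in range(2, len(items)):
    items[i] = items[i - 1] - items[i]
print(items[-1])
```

i=2: items[2] = 2-4 = -2 → [6, 2, -2, 3, 5, 4, 4]
i=3: items[3] = (-2)-3 = -5 → [6, 2, -2, -5, 5, 4, 4]
i=4: items[4] = (-5)-5 = -10 → [6, 2, -2, -5, -10, 4, 4]
i=5: items[5] = (-10)-4 = -14 → [6, 2, -2, -5, -10, -14, 4]
i=6: items[6] = (-14)-4 = -18 → [6, 2, -2, -5, -10, -14, -18]

-18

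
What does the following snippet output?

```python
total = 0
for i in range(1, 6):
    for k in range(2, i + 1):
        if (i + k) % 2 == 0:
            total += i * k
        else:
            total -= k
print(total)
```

66

i=2,k=2: even sum, total = 0+4 = 4
i=3,k=2: odd sum, total = 4-2 = 2
i=3,k=3: even sum, total = 2+9 = 11
i=4,k=2: even sum, total = 11+8 = 19
i=4,k=3: odd sum, total = 19-3 = 16
i=4,k=4: even sum, total = 16+16 = 32
i=5,k=2: odd sum, total = 32-2 = 30
i=5,k=3: even sum, total = 30+15 = 45
i=5,k=4: odd sum, total = 45-4 = 41
i=5,k=5: even sum, total = 41+25 = 66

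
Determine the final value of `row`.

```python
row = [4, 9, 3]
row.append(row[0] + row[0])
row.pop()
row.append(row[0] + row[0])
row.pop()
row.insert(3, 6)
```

append row[0]+row[0] = 4+4 = 8 → [4, 9, 3, 8]
pop() removes 8 → [4, 9, 3]
append row[0]+row[0] = 4+4 = 8 → [4, 9, 3, 8]
pop() removes 8 → [4, 9, 3]
insert 6 at 3 → [4, 9, 3, 6]

[4, 9, 3, 6]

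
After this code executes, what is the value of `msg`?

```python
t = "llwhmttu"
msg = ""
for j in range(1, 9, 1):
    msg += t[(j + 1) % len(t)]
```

j=1: add t[2]='w' → 'w'
j=2: add t[3]='h' → 'wh'
j=3: add t[4]='m' → 'whm'
j=4: add t[5]='t' → 'whmt'
j=5: add t[6]='t' → 'whmtt'
j=6: add t[7]='u' → 'whmttu'
j=7: add t[0]='l' → 'whmttul'
j=8: add t[1]='l' → 'whmttull'

'whmttull'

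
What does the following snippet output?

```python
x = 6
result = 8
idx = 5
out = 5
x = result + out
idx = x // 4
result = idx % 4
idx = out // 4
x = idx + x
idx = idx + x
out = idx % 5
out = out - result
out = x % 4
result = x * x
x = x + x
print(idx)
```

15

x = 8+5 = 13
idx = 13//4 = 3
result = 3%4 = 3
idx = 5//4 = 1
x = 1+13 = 14
idx = 1+14 = 15
out = 15%5 = 0
out = 0-3 = -3
out = 14%4 = 2
result = 14*14 = 196
x = 14+14 = 28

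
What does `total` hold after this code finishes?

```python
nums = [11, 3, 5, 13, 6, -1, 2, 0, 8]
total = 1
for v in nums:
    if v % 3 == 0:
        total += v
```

v=11: not %3==0
v=3: %3==0, total = 1+3 = 4
v=5: not %3==0
v=13: not %3==0
v=6: %3==0, total = 4+6 = 10
v=-1: not %3==0
v=2: not %3==0
v=0: %3==0, total = 10+0 = 10
v=8: not %3==0

10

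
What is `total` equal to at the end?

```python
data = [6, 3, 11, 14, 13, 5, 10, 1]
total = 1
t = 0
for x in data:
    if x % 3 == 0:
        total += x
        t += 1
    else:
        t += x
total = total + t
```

66

x=6: %3==0, total = 1+6 = 7; t=1
x=3: %3==0, total = 7+3 = 10; t=2
x=11: not %3==0; t=13
x=14: not %3==0; t=27
x=13: not %3==0; t=40
x=5: not %3==0; t=45
x=10: not %3==0; t=55
x=1: not %3==0; t=56
total+t = 10+56 = 66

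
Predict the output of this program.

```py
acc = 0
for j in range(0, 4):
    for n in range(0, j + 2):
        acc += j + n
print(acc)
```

46

j=0,n=0: acc = 0+0 = 0
j=0,n=1: acc = 0+1 = 1
j=1,n=0: acc = 1+1 = 2
j=1,n=1: acc = 2+2 = 4
j=1,n=2: acc = 4+3 = 7
j=2,n=0: acc = 7+2 = 9
j=2,n=1: acc = 9+3 = 12
j=2,n=2: acc = 12+4 = 16
j=2,n=3: acc = 16+5 = 21
j=3,n=0: acc = 21+3 = 24
j=3,n=1: acc = 24+4 = 28
j=3,n=2: acc = 28+5 = 33
j=3,n=3: acc = 33+6 = 39
j=3,n=4: acc = 39+7 = 46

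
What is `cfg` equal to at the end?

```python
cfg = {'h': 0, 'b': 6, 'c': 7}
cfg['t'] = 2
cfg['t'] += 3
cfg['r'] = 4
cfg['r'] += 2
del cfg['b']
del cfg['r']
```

{'h': 0, 'c': 7, 't': 5}

cfg['t'] = 2 → {'h': 0, 'b': 6, 'c': 7, 't': 2}
cfg['t'] = 2+3 = 5 → {'h': 0, 'b': 6, 'c': 7, 't': 5}
cfg['r'] = 4 → {'h': 0, 'b': 6, 'c': 7, 't': 5, 'r': 4}
cfg['r'] = 4+2 = 6 → {'h': 0, 'b': 6, 'c': 7, 't': 5, 'r': 6}
del 'b' → {'h': 0, 'c': 7, 't': 5, 'r': 6}
del 'r' → {'h': 0, 'c': 7, 't': 5}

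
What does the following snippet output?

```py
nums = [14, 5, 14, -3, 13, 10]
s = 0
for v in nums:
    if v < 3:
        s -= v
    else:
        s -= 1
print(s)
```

v=14: not <3, s = 0-1 = -1
v=5: not <3, s = (-1)-1 = -2
v=14: not <3, s = (-2)-1 = -3
v=-3: <3, s = (-3)-(-3) = 0
v=13: not <3, s = 0-1 = -1
v=10: not <3, s = (-1)-1 = -2

-2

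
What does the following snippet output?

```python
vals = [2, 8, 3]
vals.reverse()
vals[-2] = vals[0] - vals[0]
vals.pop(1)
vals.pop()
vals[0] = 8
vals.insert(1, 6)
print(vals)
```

reverse → [3, 8, 2]
vals[-2] = vals[0]-vals[0] = 3-3 = 0 → [3, 0, 2]
pop(1) removes 0 → [3, 2]
pop() removes 2 → [3]
vals[0] = 8 → [8]
insert 6 at 1 → [8, 6]

[8, 6]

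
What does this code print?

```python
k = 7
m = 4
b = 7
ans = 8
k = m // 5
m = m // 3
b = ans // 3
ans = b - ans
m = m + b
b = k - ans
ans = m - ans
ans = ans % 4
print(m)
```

3

k = 4//5 = 0
m = 4//3 = 1
b = 8//3 = 2
ans = 2-8 = -6
m = 1+2 = 3
b = 0-(-6) = 6
ans = 3-(-6) = 9
ans = 9%4 = 1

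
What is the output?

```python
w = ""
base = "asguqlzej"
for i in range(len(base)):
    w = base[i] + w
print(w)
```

i=0: prepend 'a' → 'a'
i=1: prepend 's' → 'sa'
i=2: prepend 'g' → 'gsa'
i=3: prepend 'u' → 'ugsa'
i=4: prepend 'q' → 'qugsa'
i=5: prepend 'l' → 'lqugsa'
i=6: prepend 'z' → 'zlqugsa'
i=7: prepend 'e' → 'ezlqugsa'
i=8: prepend 'j' → 'jezlqugsa'

jezlqugsa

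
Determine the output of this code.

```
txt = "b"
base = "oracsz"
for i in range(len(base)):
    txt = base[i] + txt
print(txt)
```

zscarob

i=0: prepend 'o' → 'ob'
i=1: prepend 'r' → 'rob'
i=2: prepend 'a' → 'arob'
i=3: prepend 'c' → 'carob'
i=4: prepend 's' → 'scarob'
i=5: prepend 'z' → 'zscarob'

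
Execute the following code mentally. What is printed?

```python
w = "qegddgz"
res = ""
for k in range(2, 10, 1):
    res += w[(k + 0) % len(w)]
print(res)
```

gddgzqeg

k=2: add w[2]='g' → 'g'
k=3: add w[3]='d' → 'gd'
k=4: add w[4]='d' → 'gdd'
k=5: add w[5]='g' → 'gddg'
k=6: add w[6]='z' → 'gddgz'
k=7: add w[0]='q' → 'gddgzq'
k=8: add w[1]='e' → 'gddgzqe'
k=9: add w[2]='g' → 'gddgzqeg'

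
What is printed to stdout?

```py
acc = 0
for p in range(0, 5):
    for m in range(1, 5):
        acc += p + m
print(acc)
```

p=0,m=1: acc = 0+1 = 1
p=0,m=2: acc = 1+2 = 3
p=0,m=3: acc = 3+3 = 6
p=0,m=4: acc = 6+4 = 10
p=1,m=1: acc = 10+2 = 12
p=1,m=2: acc = 12+3 = 15
p=1,m=3: acc = 15+4 = 19
p=1,m=4: acc = 19+5 = 24
p=2,m=1: acc = 24+3 = 27
p=2,m=2: acc = 27+4 = 31
p=2,m=3: acc = 31+5 = 36
p=2,m=4: acc = 36+6 = 42
p=3,m=1: acc = 42+4 = 46
p=3,m=2: acc = 46+5 = 51
p=3,m=3: acc = 51+6 = 57
p=3,m=4: acc = 57+7 = 64
p=4,m=1: acc = 64+5 = 69
p=4,m=2: acc = 69+6 = 75
p=4,m=3: acc = 75+7 = 82
p=4,m=4: acc = 82+8 = 90

90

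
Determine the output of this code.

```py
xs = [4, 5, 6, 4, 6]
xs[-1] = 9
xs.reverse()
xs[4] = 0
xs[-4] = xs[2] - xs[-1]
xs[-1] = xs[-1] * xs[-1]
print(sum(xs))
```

26

xs[-1] = 9 → [4, 5, 6, 4, 9]
reverse → [9, 4, 6, 5, 4]
xs[4] = 0 → [9, 4, 6, 5, 0]
xs[-4] = xs[2]-xs[-1] = 6-0 = 6 → [9, 6, 6, 5, 0]
xs[-1] = xs[-1]*xs[-1] = 0*0 = 0 → [9, 6, 6, 5, 0]
sum = 26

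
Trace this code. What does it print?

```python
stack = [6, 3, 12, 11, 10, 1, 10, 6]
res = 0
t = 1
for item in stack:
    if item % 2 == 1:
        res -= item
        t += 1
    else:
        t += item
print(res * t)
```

-720

item=6: not odd; t=7
item=3: odd, res = 0-3 = -3; t=8
item=12: not odd; t=20
item=11: odd, res = (-3)-11 = -14; t=21
item=10: not odd; t=31
item=1: odd, res = (-14)-1 = -15; t=32
item=10: not odd; t=42
item=6: not odd; t=48
res*t = (-15)*48 = -720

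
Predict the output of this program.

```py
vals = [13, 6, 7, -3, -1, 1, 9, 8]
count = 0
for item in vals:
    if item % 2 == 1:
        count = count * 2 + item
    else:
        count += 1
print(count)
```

item=13: odd, count = 0*2+13 = 13
item=6: not odd, count = 13+1 = 14
item=7: odd, count = 14*2+7 = 35
item=-3: odd, count = 35*2+(-3) = 67
item=-1: odd, count = 67*2+(-1) = 133
item=1: odd, count = 133*2+1 = 267
item=9: odd, count = 267*2+9 = 543
item=8: not odd, count = 543+1 = 544

544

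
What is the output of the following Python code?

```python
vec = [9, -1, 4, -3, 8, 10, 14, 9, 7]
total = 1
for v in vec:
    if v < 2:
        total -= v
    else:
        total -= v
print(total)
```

-56

v=9: not <2, total = 1-9 = -8
v=-1: <2, total = (-8)-(-1) = -7
v=4: not <2, total = (-7)-4 = -11
v=-3: <2, total = (-11)-(-3) = -8
v=8: not <2, total = (-8)-8 = -16
v=10: not <2, total = (-16)-10 = -26
v=14: not <2, total = (-26)-14 = -40
v=9: not <2, total = (-40)-9 = -49
v=7: not <2, total = (-49)-7 = -56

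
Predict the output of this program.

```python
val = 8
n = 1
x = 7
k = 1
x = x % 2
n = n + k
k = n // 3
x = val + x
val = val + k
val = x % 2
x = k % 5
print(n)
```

x = 7%2 = 1
n = 1+1 = 2
k = 2//3 = 0
x = 8+1 = 9
val = 8+0 = 8
val = 9%2 = 1
x = 0%5 = 0

2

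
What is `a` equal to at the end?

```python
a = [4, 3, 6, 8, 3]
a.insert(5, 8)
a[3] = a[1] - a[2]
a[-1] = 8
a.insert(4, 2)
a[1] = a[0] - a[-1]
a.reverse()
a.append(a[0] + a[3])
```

[8, 3, 2, -3, 6, -4, 4, 5]

insert 8 at 5 → [4, 3, 6, 8, 3, 8]
a[3] = a[1]-a[2] = 3-6 = -3 → [4, 3, 6, -3, 3, 8]
a[-1] = 8 → [4, 3, 6, -3, 3, 8]
insert 2 at 4 → [4, 3, 6, -3, 2, 3, 8]
a[1] = a[0]-a[-1] = 4-8 = -4 → [4, -4, 6, -3, 2, 3, 8]
reverse → [8, 3, 2, -3, 6, -4, 4]
append a[0]+a[3] = 8+(-3) = 5 → [8, 3, 2, -3, 6, -4, 4, 5]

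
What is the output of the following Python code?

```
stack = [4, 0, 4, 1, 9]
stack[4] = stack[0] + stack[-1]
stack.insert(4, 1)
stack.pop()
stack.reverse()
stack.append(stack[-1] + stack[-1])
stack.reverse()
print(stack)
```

stack[4] = stack[0]+stack[-1] = 4+9 = 13 → [4, 0, 4, 1, 13]
insert 1 at 4 → [4, 0, 4, 1, 1, 13]
pop() removes 13 → [4, 0, 4, 1, 1]
reverse → [1, 1, 4, 0, 4]
append stack[-1]+stack[-1] = 4+4 = 8 → [1, 1, 4, 0, 4, 8]
reverse → [8, 4, 0, 4, 1, 1]

[8, 4, 0, 4, 1, 1]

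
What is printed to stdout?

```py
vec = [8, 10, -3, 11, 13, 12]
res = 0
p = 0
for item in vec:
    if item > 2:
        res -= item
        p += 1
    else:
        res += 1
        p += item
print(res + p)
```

-51

item=8: >2, res = 0-8 = -8; p=1
item=10: >2, res = (-8)-10 = -18; p=2
item=-3: not >2, res = (-18)+1 = -17; p=-1
item=11: >2, res = (-17)-11 = -28; p=0
item=13: >2, res = (-28)-13 = -41; p=1
item=12: >2, res = (-41)-12 = -53; p=2
res+p = (-53)+2 = -51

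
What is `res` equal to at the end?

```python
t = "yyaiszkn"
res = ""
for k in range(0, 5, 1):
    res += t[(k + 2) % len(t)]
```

k=0: add t[2]='a' → 'a'
k=1: add t[3]='i' → 'ai'
k=2: add t[4]='s' → 'ais'
k=3: add t[5]='z' → 'aisz'
k=4: add t[6]='k' → 'aiszk'

'aiszk'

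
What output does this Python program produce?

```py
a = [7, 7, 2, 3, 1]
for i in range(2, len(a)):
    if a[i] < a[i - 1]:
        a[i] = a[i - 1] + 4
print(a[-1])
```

i=2: 2<7, a[2] = 7+4 = 11 → [7, 7, 11, 3, 1]
i=3: 3<11, a[3] = 11+4 = 15 → [7, 7, 11, 15, 1]
i=4: 1<15, a[4] = 15+4 = 19 → [7, 7, 11, 15, 19]

19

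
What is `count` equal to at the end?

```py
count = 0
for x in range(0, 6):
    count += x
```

x=0: count = 0+0 = 0
x=1: count = 0+1 = 1
x=2: count = 1+2 = 3
x=3: count = 3+3 = 6
x=4: count = 6+4 = 10
x=5: count = 10+5 = 15

15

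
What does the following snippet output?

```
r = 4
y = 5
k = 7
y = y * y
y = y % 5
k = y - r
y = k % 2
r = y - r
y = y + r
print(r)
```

-4

y = 5*5 = 25
y = 25%5 = 0
k = 0-4 = -4
y = (-4)%2 = 0
r = 0-4 = -4
y = 0+(-4) = -4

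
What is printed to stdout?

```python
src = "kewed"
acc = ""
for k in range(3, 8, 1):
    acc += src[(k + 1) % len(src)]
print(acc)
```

k=3: add src[4]='d' → 'd'
k=4: add src[0]='k' → 'dk'
k=5: add src[1]='e' → 'dke'
k=6: add src[2]='w' → 'dkew'
k=7: add src[3]='e' → 'dkewe'

dkewe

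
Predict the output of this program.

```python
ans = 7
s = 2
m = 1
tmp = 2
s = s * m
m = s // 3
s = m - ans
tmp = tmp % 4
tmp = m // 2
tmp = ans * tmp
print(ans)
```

s = 2*1 = 2
m = 2//3 = 0
s = 0-7 = -7
tmp = 2%4 = 2
tmp = 0//2 = 0
tmp = 7*0 = 0

7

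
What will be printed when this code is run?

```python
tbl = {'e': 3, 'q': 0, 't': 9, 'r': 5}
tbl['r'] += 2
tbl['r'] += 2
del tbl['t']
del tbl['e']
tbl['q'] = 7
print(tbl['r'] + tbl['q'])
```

tbl['r'] = 5+2 = 7 → {'e': 3, 'q': 0, 't': 9, 'r': 7}
tbl['r'] = 7+2 = 9 → {'e': 3, 'q': 0, 't': 9, 'r': 9}
del 't' → {'e': 3, 'q': 0, 'r': 9}
del 'e' → {'q': 0, 'r': 9}
tbl['q'] = 7 → {'q': 7, 'r': 9}
tbl['r']+tbl['q'] = 9+7 = 16

16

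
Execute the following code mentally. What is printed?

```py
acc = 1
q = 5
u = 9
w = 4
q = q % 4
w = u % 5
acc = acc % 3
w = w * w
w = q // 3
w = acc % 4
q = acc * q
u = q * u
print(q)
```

1

q = 5%4 = 1
w = 9%5 = 4
acc = 1%3 = 1
w = 4*4 = 16
w = 1//3 = 0
w = 1%4 = 1
q = 1*1 = 1
u = 1*9 = 9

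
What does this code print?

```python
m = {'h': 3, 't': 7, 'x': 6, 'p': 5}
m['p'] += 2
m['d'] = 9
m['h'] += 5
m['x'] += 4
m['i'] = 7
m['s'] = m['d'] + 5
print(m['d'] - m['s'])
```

-5

m['p'] = 5+2 = 7 → {'h': 3, 't': 7, 'x': 6, 'p': 7}
m['d'] = 9 → {'h': 3, 't': 7, 'x': 6, 'p': 7, 'd': 9}
m['h'] = 3+5 = 8 → {'h': 8, 't': 7, 'x': 6, 'p': 7, 'd': 9}
m['x'] = 6+4 = 10 → {'h': 8, 't': 7, 'x': 10, 'p': 7, 'd': 9}
m['i'] = 7 → {'h': 8, 't': 7, 'x': 10, 'p': 7, 'd': 9, 'i': 7}
m['s'] = m['d']+5 = 14 → {'h': 8, 't': 7, 'x': 10, 'p': 7, 'd': 9, 'i': 7, 's': 14}
m['d']-m['s'] = 9-14 = -5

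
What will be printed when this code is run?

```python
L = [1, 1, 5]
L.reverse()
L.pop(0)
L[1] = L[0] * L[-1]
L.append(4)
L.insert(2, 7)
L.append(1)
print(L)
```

[1, 1, 7, 4, 1]

reverse → [5, 1, 1]
pop(0) removes 5 → [1, 1]
L[1] = L[0]*L[-1] = 1*1 = 1 → [1, 1]
append 4 → [1, 1, 4]
insert 7 at 2 → [1, 1, 7, 4]
append 1 → [1, 1, 7, 4, 1]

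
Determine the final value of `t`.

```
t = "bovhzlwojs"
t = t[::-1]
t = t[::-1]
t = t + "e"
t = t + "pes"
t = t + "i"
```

reverse → 'sjowlzhvob'
reverse → 'bovhzlwojs'
+ 'e' → 'bovhzlwojse'
+ 'pes' → 'bovhzlwojsepes'
+ 'i' → 'bovhzlwojsepesi'

'bovhzlwojsepesi'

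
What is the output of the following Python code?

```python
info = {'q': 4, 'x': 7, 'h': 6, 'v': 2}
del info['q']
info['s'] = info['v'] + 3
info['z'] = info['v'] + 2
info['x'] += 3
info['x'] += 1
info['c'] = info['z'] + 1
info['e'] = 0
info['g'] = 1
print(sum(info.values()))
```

del 'q' → {'x': 7, 'h': 6, 'v': 2}
info['s'] = info['v']+3 = 5 → {'x': 7, 'h': 6, 'v': 2, 's': 5}
info['z'] = info['v']+2 = 4 → {'x': 7, 'h': 6, 'v': 2, 's': 5, 'z': 4}
info['x'] = 7+3 = 10 → {'x': 10, 'h': 6, 'v': 2, 's': 5, 'z': 4}
info['x'] = 10+1 = 11 → {'x': 11, 'h': 6, 'v': 2, 's': 5, 'z': 4}
info['c'] = info['z']+1 = 5 → {'x': 11, 'h': 6, 'v': 2, 's': 5, 'z': 4, 'c': 5}
info['e'] = 0 → {'x': 11, 'h': 6, 'v': 2, 's': 5, 'z': 4, 'c': 5, 'e': 0}
info['g'] = 1 → {'x': 11, 'h': 6, 'v': 2, 's': 5, 'z': 4, 'c': 5, 'e': 0, 'g': 1}
sum of values = 34

34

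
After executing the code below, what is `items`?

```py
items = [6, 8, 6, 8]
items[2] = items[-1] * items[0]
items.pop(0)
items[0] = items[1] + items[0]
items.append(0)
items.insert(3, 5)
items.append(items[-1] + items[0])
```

[56, 48, 8, 5, 0, 56]

items[2] = items[-1]*items[0] = 8*6 = 48 → [6, 8, 48, 8]
pop(0) removes 6 → [8, 48, 8]
items[0] = items[1]+items[0] = 48+8 = 56 → [56, 48, 8]
append 0 → [56, 48, 8, 0]
insert 5 at 3 → [56, 48, 8, 5, 0]
append items[-1]+items[0] = 0+56 = 56 → [56, 48, 8, 5, 0, 56]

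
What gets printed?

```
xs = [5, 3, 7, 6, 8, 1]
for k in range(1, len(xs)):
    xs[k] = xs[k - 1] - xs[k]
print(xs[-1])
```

k=1: xs[1] = 5-3 = 2 → [5, 2, 7, 6, 8, 1]
k=2: xs[2] = 2-7 = -5 → [5, 2, -5, 6, 8, 1]
k=3: xs[3] = (-5)-6 = -11 → [5, 2, -5, -11, 8, 1]
k=4: xs[4] = (-11)-8 = -19 → [5, 2, -5, -11, -19, 1]
k=5: xs[5] = (-19)-1 = -20 → [5, 2, -5, -11, -19, -20]

-20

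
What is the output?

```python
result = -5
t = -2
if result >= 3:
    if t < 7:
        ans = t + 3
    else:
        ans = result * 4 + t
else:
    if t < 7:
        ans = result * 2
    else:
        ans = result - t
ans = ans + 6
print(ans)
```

-4

result=-5, t=-2
result >= 3 is False; t < 7 is True
→ ans = result * 2 = -10
ans = (-10)+6 = -4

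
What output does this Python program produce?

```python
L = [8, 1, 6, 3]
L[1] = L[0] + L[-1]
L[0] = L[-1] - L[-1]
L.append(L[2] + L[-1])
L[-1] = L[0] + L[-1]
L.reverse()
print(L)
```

L[1] = L[0]+L[-1] = 8+3 = 11 → [8, 11, 6, 3]
L[0] = L[-1]-L[-1] = 3-3 = 0 → [0, 11, 6, 3]
append L[2]+L[-1] = 6+3 = 9 → [0, 11, 6, 3, 9]
L[-1] = L[0]+L[-1] = 0+9 = 9 → [0, 11, 6, 3, 9]
reverse → [9, 3, 6, 11, 0]

[9, 3, 6, 11, 0]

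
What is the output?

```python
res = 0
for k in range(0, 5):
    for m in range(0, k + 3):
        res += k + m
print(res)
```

115

k=0,m=0: res = 0+0 = 0
k=0,m=1: res = 0+1 = 1
k=0,m=2: res = 1+2 = 3
k=1,m=0: res = 3+1 = 4
k=1,m=1: res = 4+2 = 6
k=1,m=2: res = 6+3 = 9
k=1,m=3: res = 9+4 = 13
k=2,m=0: res = 13+2 = 15
k=2,m=1: res = 15+3 = 18
k=2,m=2: res = 18+4 = 22
k=2,m=3: res = 22+5 = 27
k=2,m=4: res = 27+6 = 33
k=3,m=0: res = 33+3 = 36
k=3,m=1: res = 36+4 = 40
k=3,m=2: res = 40+5 = 45
k=3,m=3: res = 45+6 = 51
k=3,m=4: res = 51+7 = 58
k=3,m=5: res = 58+8 = 66
k=4,m=0: res = 66+4 = 70
k=4,m=1: res = 70+5 = 75
k=4,m=2: res = 75+6 = 81
k=4,m=3: res = 81+7 = 88
k=4,m=4: res = 88+8 = 96
k=4,m=5: res = 96+9 = 105
k=4,m=6: res = 105+10 = 115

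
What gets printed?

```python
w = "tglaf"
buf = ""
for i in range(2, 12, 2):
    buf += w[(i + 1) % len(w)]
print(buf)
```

atlfg

i=2: add w[3]='a' → 'a'
i=4: add w[0]='t' → 'at'
i=6: add w[2]='l' → 'atl'
i=8: add w[4]='f' → 'atlf'
i=10: add w[1]='g' → 'atlfg'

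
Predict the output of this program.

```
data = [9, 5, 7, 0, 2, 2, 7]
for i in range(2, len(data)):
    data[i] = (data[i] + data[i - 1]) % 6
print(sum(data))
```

25

i=2: data[2] = (7+5)%6 = 0 → [9, 5, 0, 0, 2, 2, 7]
i=3: data[3] = (0+0)%6 = 0 → [9, 5, 0, 0, 2, 2, 7]
i=4: data[4] = (2+0)%6 = 2 → [9, 5, 0, 0, 2, 2, 7]
i=5: data[5] = (2+2)%6 = 4 → [9, 5, 0, 0, 2, 4, 7]
i=6: data[6] = (7+4)%6 = 5 → [9, 5, 0, 0, 2, 4, 5]
sum = 25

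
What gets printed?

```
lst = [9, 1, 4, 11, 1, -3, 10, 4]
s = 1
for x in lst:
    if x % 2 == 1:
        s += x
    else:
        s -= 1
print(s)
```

17

x=9: odd, s = 1+9 = 10
x=1: odd, s = 10+1 = 11
x=4: not odd, s = 11-1 = 10
x=11: odd, s = 10+11 = 21
x=1: odd, s = 21+1 = 22
x=-3: odd, s = 22+(-3) = 19
x=10: not odd, s = 19-1 = 18
x=4: not odd, s = 18-1 = 17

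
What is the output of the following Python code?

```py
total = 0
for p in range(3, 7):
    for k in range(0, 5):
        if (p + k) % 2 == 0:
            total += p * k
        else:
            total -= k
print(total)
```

72

p=3,k=0: odd sum, total = 0-0 = 0
p=3,k=1: even sum, total = 0+3 = 3
p=3,k=2: odd sum, total = 3-2 = 1
p=3,k=3: even sum, total = 1+9 = 10
p=3,k=4: odd sum, total = 10-4 = 6
p=4,k=0: even sum, total = 6+0 = 6
p=4,k=1: odd sum, total = 6-1 = 5
p=4,k=2: even sum, total = 5+8 = 13
p=4,k=3: odd sum, total = 13-3 = 10
p=4,k=4: even sum, total = 10+16 = 26
p=5,k=0: odd sum, total = 26-0 = 26
p=5,k=1: even sum, total = 26+5 = 31
p=5,k=2: odd sum, total = 31-2 = 29
p=5,k=3: even sum, total = 29+15 = 44
p=5,k=4: odd sum, total = 44-4 = 40
p=6,k=0: even sum, total = 40+0 = 40
p=6,k=1: odd sum, total = 40-1 = 39
p=6,k=2: even sum, total = 39+12 = 51
p=6,k=3: odd sum, total = 51-3 = 48
p=6,k=4: even sum, total = 48+24 = 72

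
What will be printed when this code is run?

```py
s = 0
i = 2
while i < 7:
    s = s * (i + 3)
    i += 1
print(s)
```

0

i=2: s = 0*5 = 0
i=3: s = 0*6 = 0
i=4: s = 0*7 = 0
i=5: s = 0*8 = 0
i=6: s = 0*9 = 0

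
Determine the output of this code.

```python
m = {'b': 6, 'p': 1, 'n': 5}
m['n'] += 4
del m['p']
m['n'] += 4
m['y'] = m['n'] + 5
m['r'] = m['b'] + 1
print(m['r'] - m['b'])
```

1

m['n'] = 5+4 = 9 → {'b': 6, 'p': 1, 'n': 9}
del 'p' → {'b': 6, 'n': 9}
m['n'] = 9+4 = 13 → {'b': 6, 'n': 13}
m['y'] = m['n']+5 = 18 → {'b': 6, 'n': 13, 'y': 18}
m['r'] = m['b']+1 = 7 → {'b': 6, 'n': 13, 'y': 18, 'r': 7}
m['r']-m['b'] = 7-6 = 1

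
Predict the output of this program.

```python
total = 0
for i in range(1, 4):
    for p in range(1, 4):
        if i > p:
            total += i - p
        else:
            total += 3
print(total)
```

22

i=1,p=1: not 1>1, total = 0+3 = 3
i=1,p=2: not 1>2, total = 3+3 = 6
i=1,p=3: not 1>3, total = 6+3 = 9
i=2,p=1: 2>1, total = 9+1 = 10
i=2,p=2: not 2>2, total = 10+3 = 13
i=2,p=3: not 2>3, total = 13+3 = 16
i=3,p=1: 3>1, total = 16+2 = 18
i=3,p=2: 3>2, total = 18+1 = 19
i=3,p=3: not 3>3, total = 19+3 = 22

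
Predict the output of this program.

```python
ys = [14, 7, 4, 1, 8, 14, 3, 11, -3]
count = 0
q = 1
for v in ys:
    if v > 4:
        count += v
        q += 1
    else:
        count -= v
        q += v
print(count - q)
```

v=14: >4, count = 0+14 = 14; q=2
v=7: >4, count = 14+7 = 21; q=3
v=4: not >4, count = 21-4 = 17; q=7
v=1: not >4, count = 17-1 = 16; q=8
v=8: >4, count = 16+8 = 24; q=9
v=14: >4, count = 24+14 = 38; q=10
v=3: not >4, count = 38-3 = 35; q=13
v=11: >4, count = 35+11 = 46; q=14
v=-3: not >4, count = 46-(-3) = 49; q=11
count-q = 49-11 = 38

38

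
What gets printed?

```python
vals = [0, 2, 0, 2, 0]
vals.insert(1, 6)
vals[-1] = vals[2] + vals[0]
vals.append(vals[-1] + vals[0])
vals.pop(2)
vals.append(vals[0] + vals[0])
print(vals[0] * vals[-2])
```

0

insert 6 at 1 → [0, 6, 2, 0, 2, 0]
vals[-1] = vals[2]+vals[0] = 2+0 = 2 → [0, 6, 2, 0, 2, 2]
append vals[-1]+vals[0] = 2+0 = 2 → [0, 6, 2, 0, 2, 2, 2]
pop(2) removes 2 → [0, 6, 0, 2, 2, 2]
append vals[0]+vals[0] = 0+0 = 0 → [0, 6, 0, 2, 2, 2, 0]
vals[0]*vals[-2] = 0*2 = 0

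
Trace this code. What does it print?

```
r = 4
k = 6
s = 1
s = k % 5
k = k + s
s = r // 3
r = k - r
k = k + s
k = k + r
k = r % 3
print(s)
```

s = 6%5 = 1
k = 6+1 = 7
s = 4//3 = 1
r = 7-4 = 3
k = 7+1 = 8
k = 8+3 = 11
k = 3%3 = 0

1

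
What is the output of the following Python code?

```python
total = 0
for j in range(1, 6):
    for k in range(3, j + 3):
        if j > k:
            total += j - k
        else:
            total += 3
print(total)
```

40

j=1,k=3: not 1>3, total = 0+3 = 3
j=2,k=3: not 2>3, total = 3+3 = 6
j=2,k=4: not 2>4, total = 6+3 = 9
j=3,k=3: not 3>3, total = 9+3 = 12
j=3,k=4: not 3>4, total = 12+3 = 15
j=3,k=5: not 3>5, total = 15+3 = 18
j=4,k=3: 4>3, total = 18+1 = 19
j=4,k=4: not 4>4, total = 19+3 = 22
j=4,k=5: not 4>5, total = 22+3 = 25
j=4,k=6: not 4>6, total = 25+3 = 28
j=5,k=3: 5>3, total = 28+2 = 30
j=5,k=4: 5>4, total = 30+1 = 31
j=5,k=5: not 5>5, total = 31+3 = 34
j=5,k=6: not 5>6, total = 34+3 = 37
j=5,k=7: not 5>7, total = 37+3 = 40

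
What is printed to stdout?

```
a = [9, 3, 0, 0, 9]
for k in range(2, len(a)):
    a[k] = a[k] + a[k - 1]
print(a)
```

k=2: a[2] = 0+3 = 3 → [9, 3, 3, 0, 9]
k=3: a[3] = 0+3 = 3 → [9, 3, 3, 3, 9]
k=4: a[4] = 9+3 = 12 → [9, 3, 3, 3, 12]

[9, 3, 3, 3, 12]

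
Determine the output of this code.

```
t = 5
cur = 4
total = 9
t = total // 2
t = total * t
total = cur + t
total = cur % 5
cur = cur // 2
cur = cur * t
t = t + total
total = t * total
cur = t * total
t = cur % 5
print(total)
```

160

t = 9//2 = 4
t = 9*4 = 36
total = 4+36 = 40
total = 4%5 = 4
cur = 4//2 = 2
cur = 2*36 = 72
t = 36+4 = 40
total = 40*4 = 160
cur = 40*160 = 6400
t = 6400%5 = 0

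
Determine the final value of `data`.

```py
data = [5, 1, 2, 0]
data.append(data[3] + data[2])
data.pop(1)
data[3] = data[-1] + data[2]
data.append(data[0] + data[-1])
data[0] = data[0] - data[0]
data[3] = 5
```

append data[3]+data[2] = 0+2 = 2 → [5, 1, 2, 0, 2]
pop(1) removes 1 → [5, 2, 0, 2]
data[3] = data[-1]+data[2] = 2+0 = 2 → [5, 2, 0, 2]
append data[0]+data[-1] = 5+2 = 7 → [5, 2, 0, 2, 7]
data[0] = data[0]-data[0] = 5-5 = 0 → [0, 2, 0, 2, 7]
data[3] = 5 → [0, 2, 0, 5, 7]

[0, 2, 0, 5, 7]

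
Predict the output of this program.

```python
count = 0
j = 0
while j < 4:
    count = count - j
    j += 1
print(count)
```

j=0: count = 0-0 = 0
j=1: count = 0-1 = -1
j=2: count = (-1)-2 = -3
j=3: count = (-3)-3 = -6

-6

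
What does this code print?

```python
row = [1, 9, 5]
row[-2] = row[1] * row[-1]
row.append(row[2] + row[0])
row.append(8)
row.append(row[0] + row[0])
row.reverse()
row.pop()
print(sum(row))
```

66

row[-2] = row[1]*row[-1] = 9*5 = 45 → [1, 45, 5]
append row[2]+row[0] = 5+1 = 6 → [1, 45, 5, 6]
append 8 → [1, 45, 5, 6, 8]
append row[0]+row[0] = 1+1 = 2 → [1, 45, 5, 6, 8, 2]
reverse → [2, 8, 6, 5, 45, 1]
pop() removes 1 → [2, 8, 6, 5, 45]
sum = 66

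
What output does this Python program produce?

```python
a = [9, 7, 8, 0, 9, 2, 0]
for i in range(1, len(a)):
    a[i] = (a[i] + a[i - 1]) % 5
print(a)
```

i=1: a[1] = (7+9)%5 = 1 → [9, 1, 8, 0, 9, 2, 0]
i=2: a[2] = (8+1)%5 = 4 → [9, 1, 4, 0, 9, 2, 0]
i=3: a[3] = (0+4)%5 = 4 → [9, 1, 4, 4, 9, 2, 0]
i=4: a[4] = (9+4)%5 = 3 → [9, 1, 4, 4, 3, 2, 0]
i=5: a[5] = (2+3)%5 = 0 → [9, 1, 4, 4, 3, 0, 0]
i=6: a[6] = (0+0)%5 = 0 → [9, 1, 4, 4, 3, 0, 0]

[9, 1, 4, 4, 3, 0, 0]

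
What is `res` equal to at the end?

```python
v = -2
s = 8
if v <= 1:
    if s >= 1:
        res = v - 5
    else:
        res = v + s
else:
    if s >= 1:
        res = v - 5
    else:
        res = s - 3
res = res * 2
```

v=-2, s=8
v <= 1 is True; s >= 1 is True
→ res = v - 5 = -7
res = (-7)*2 = -14

-14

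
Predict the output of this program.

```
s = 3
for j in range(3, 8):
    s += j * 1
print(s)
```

j=3: s = 3+3*1 = 6
j=4: s = 6+4*1 = 10
j=5: s = 10+5*1 = 15
j=6: s = 15+6*1 = 21
j=7: s = 21+7*1 = 28

28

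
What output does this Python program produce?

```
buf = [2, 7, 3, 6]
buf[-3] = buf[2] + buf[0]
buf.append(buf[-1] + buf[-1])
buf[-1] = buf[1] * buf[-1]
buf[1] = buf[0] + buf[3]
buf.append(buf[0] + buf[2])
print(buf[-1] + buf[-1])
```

buf[-3] = buf[2]+buf[0] = 3+2 = 5 → [2, 5, 3, 6]
append buf[-1]+buf[-1] = 6+6 = 12 → [2, 5, 3, 6, 12]
buf[-1] = buf[1]*buf[-1] = 5*12 = 60 → [2, 5, 3, 6, 60]
buf[1] = buf[0]+buf[3] = 2+6 = 8 → [2, 8, 3, 6, 60]
append buf[0]+buf[2] = 2+3 = 5 → [2, 8, 3, 6, 60, 5]
buf[-1]+buf[-1] = 5+5 = 10

10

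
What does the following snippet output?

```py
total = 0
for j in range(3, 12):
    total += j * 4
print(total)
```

252

j=3: total = 0+3*4 = 12
j=4: total = 12+4*4 = 28
j=5: total = 28+5*4 = 48
j=6: total = 48+6*4 = 72
j=7: total = 72+7*4 = 100
j=8: total = 100+8*4 = 132
j=9: total = 132+9*4 = 168
j=10: total = 168+10*4 = 208
j=11: total = 208+11*4 = 252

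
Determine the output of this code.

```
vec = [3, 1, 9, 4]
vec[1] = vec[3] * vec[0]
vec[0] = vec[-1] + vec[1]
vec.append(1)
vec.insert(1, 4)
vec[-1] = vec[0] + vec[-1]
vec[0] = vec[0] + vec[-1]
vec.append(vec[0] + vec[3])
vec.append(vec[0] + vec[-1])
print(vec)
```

[33, 4, 12, 9, 4, 17, 42, 75]

vec[1] = vec[3]*vec[0] = 4*3 = 12 → [3, 12, 9, 4]
vec[0] = vec[-1]+vec[1] = 4+12 = 16 → [16, 12, 9, 4]
append 1 → [16, 12, 9, 4, 1]
insert 4 at 1 → [16, 4, 12, 9, 4, 1]
vec[-1] = vec[0]+vec[-1] = 16+1 = 17 → [16, 4, 12, 9, 4, 17]
vec[0] = vec[0]+vec[-1] = 16+17 = 33 → [33, 4, 12, 9, 4, 17]
append vec[0]+vec[3] = 33+9 = 42 → [33, 4, 12, 9, 4, 17, 42]
append vec[0]+vec[-1] = 33+42 = 75 → [33, 4, 12, 9, 4, 17, 42, 75]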